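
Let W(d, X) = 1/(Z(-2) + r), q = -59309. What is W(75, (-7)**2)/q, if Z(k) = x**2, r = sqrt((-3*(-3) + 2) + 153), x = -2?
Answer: 1/2194433 - sqrt(41)/4388866 ≈ -1.0032e-6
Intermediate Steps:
r = 2*sqrt(41) (r = sqrt((9 + 2) + 153) = sqrt(11 + 153) = sqrt(164) = 2*sqrt(41) ≈ 12.806)
Z(k) = 4 (Z(k) = (-2)**2 = 4)
W(d, X) = 1/(4 + 2*sqrt(41))
W(75, (-7)**2)/q = (-1/37 + sqrt(41)/74)/(-59309) = (-1/37 + sqrt(41)/74)*(-1/59309) = 1/2194433 - sqrt(41)/4388866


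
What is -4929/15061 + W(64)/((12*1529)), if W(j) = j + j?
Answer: -22127371/69084807 ≈ -0.32029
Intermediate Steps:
W(j) = 2*j
-4929/15061 + W(64)/((12*1529)) = -4929/15061 + (2*64)/((12*1529)) = -4929*1/15061 + 128/18348 = -4929/15061 + 128*(1/18348) = -4929/15061 + 32/4587 = -22127371/69084807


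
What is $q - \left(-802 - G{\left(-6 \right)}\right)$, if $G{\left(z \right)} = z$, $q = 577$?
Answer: $1373$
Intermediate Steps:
$q - \left(-802 - G{\left(-6 \right)}\right) = 577 - \left(-802 - -6\right) = 577 - \left(-802 + 6\right) = 577 - -796 = 577 + 796 = 1373$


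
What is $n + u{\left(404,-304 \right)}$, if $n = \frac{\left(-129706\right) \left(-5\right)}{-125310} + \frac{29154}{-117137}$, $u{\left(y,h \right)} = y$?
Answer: $\frac{585046859153}{1467843747} \approx 398.58$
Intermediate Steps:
$n = - \frac{7962014635}{1467843747}$ ($n = 648530 \left(- \frac{1}{125310}\right) + 29154 \left(- \frac{1}{117137}\right) = - \frac{64853}{12531} - \frac{29154}{117137} = - \frac{7962014635}{1467843747} \approx -5.4243$)
$n + u{\left(404,-304 \right)} = - \frac{7962014635}{1467843747} + 404 = \frac{585046859153}{1467843747}$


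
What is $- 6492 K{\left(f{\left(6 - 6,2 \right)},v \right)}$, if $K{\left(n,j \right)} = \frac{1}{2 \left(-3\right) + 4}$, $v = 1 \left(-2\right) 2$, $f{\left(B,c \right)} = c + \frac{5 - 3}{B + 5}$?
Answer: $3246$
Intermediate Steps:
$f{\left(B,c \right)} = c + \frac{2}{5 + B}$
$v = -4$ ($v = \left(-2\right) 2 = -4$)
$K{\left(n,j \right)} = - \frac{1}{2}$ ($K{\left(n,j \right)} = \frac{1}{-6 + 4} = \frac{1}{-2} = - \frac{1}{2}$)
$- 6492 K{\left(f{\left(6 - 6,2 \right)},v \right)} = \left(-6492\right) \left(- \frac{1}{2}\right) = 3246$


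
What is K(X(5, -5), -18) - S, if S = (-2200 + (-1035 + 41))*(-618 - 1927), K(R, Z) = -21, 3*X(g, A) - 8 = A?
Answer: -8128751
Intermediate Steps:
X(g, A) = 8/3 + A/3
S = 8128730 (S = (-2200 - 994)*(-2545) = -3194*(-2545) = 8128730)
K(X(5, -5), -18) - S = -21 - 1*8128730 = -21 - 8128730 = -8128751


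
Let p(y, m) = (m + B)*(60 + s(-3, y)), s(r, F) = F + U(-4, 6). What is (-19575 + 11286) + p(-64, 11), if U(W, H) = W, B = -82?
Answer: -7721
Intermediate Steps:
s(r, F) = -4 + F (s(r, F) = F - 4 = -4 + F)
p(y, m) = (-82 + m)*(56 + y) (p(y, m) = (m - 82)*(60 + (-4 + y)) = (-82 + m)*(56 + y))
(-19575 + 11286) + p(-64, 11) = (-19575 + 11286) + (-4592 - 82*(-64) + 56*11 + 11*(-64)) = -8289 + (-4592 + 5248 + 616 - 704) = -8289 + 568 = -7721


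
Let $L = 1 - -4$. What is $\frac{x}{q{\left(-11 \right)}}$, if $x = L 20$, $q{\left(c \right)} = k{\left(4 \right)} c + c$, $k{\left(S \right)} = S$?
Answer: $- \frac{20}{11} \approx -1.8182$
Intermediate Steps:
$L = 5$ ($L = 1 + 4 = 5$)
$q{\left(c \right)} = 5 c$ ($q{\left(c \right)} = 4 c + c = 5 c$)
$x = 100$ ($x = 5 \cdot 20 = 100$)
$\frac{x}{q{\left(-11 \right)}} = \frac{100}{5 \left(-11\right)} = \frac{100}{-55} = 100 \left(- \frac{1}{55}\right) = - \frac{20}{11}$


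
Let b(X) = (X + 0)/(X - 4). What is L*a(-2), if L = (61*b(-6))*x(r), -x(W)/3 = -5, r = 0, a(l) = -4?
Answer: -2196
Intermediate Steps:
b(X) = X/(-4 + X)
x(W) = 15 (x(W) = -3*(-5) = 15)
L = 549 (L = (61*(-6/(-4 - 6)))*15 = (61*(-6/(-10)))*15 = (61*(-6*(-⅒)))*15 = (61*(⅗))*15 = (183/5)*15 = 549)
L*a(-2) = 549*(-4) = -2196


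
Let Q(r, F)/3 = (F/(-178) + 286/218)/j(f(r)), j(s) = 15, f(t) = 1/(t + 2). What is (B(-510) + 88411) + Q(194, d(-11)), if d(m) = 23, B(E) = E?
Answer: 8527298957/97010 ≈ 87901.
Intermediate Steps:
f(t) = 1/(2 + t)
Q(r, F) = 143/545 - F/890 (Q(r, F) = 3*((F/(-178) + 286/218)/15) = 3*((F*(-1/178) + 286*(1/218))*(1/15)) = 3*((-F/178 + 143/109)*(1/15)) = 3*((143/109 - F/178)*(1/15)) = 3*(143/1635 - F/2670) = 143/545 - F/890)
(B(-510) + 88411) + Q(194, d(-11)) = (-510 + 88411) + (143/545 - 1/890*23) = 87901 + (143/545 - 23/890) = 87901 + 22947/97010 = 8527298957/97010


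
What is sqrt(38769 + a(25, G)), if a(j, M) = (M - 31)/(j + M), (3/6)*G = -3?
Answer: sqrt(13994906)/19 ≈ 196.89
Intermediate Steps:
G = -6 (G = 2*(-3) = -6)
a(j, M) = (-31 + M)/(M + j)
sqrt(38769 + a(25, G)) = sqrt(38769 + (-31 - 6)/(-6 + 25)) = sqrt(38769 - 37/19) = sqrt(736574/19) = sqrt(13994906)/19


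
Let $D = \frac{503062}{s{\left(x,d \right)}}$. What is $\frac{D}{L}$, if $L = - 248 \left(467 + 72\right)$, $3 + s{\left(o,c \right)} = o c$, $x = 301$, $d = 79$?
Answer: $- \frac{35933}{227013248} \approx -0.00015829$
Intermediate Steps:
$s{\left(o,c \right)} = -3 + c o$ ($s{\left(o,c \right)} = -3 + o c = -3 + c o$)
$D = \frac{251531}{11888}$ ($D = \frac{503062}{-3 + 79 \cdot 301} = \frac{503062}{-3 + 23779} = \frac{503062}{23776} = 503062 \cdot \frac{1}{23776} = \frac{251531}{11888} \approx 21.158$)
$L = -133672$ ($L = \left(-248\right) 539 = -133672$)
$\frac{D}{L} = \frac{251531}{11888 \left(-133672\right)} = \frac{251531}{11888} \left(- \frac{1}{133672}\right) = - \frac{35933}{227013248}$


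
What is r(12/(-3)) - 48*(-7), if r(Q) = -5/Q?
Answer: 1349/4 ≈ 337.25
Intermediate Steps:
r(12/(-3)) - 48*(-7) = -5/(12/(-3)) - 48*(-7) = -5/(12*(-⅓)) + 336 = -5/(-4) + 336 = -5*(-¼) + 336 = 5/4 + 336 = 1349/4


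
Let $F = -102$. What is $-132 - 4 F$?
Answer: $276$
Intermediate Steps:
$-132 - 4 F = -132 - -408 = -132 + 408 = 276$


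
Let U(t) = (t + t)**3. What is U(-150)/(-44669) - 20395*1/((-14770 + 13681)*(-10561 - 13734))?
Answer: 142868994795149/236363824719 ≈ 604.45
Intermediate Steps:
U(t) = 8*t**3 (U(t) = (2*t)**3 = 8*t**3)
U(-150)/(-44669) - 20395*1/((-14770 + 13681)*(-10561 - 13734)) = (8*(-150)**3)/(-44669) - 20395*1/((-14770 + 13681)*(-10561 - 13734)) = (8*(-3375000))*(-1/44669) - 20395/((-24295*(-1089))) = -27000000*(-1/44669) - 20395/26457255 = 27000000/44669 - 20395*1/26457255 = 27000000/44669 - 4079/5291451 = 142868994795149/236363824719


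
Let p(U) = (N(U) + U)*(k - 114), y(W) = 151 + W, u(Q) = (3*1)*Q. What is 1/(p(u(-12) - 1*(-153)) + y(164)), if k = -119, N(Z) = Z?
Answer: -1/54207 ≈ -1.8448e-5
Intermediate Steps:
u(Q) = 3*Q
p(U) = -466*U (p(U) = (U + U)*(-119 - 114) = (2*U)*(-233) = -466*U)
1/(p(u(-12) - 1*(-153)) + y(164)) = 1/(-466*(3*(-12) - 1*(-153)) + (151 + 164)) = 1/(-466*(-36 + 153) + 315) = 1/(-466*117 + 315) = 1/(-54522 + 315) = 1/(-54207) = -1/54207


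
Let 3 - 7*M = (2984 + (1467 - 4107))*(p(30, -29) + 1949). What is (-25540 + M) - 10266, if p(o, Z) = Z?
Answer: -911119/7 ≈ -1.3016e+5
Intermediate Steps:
M = -660477/7 (M = 3/7 - (2984 + (1467 - 4107))*(-29 + 1949)/7 = 3/7 - (2984 - 2640)*1920/7 = 3/7 - 344*1920/7 = 3/7 - 1/7*660480 = 3/7 - 660480/7 = -660477/7 ≈ -94354.)
(-25540 + M) - 10266 = (-25540 - 660477/7) - 10266 = -839257/7 - 10266 = -911119/7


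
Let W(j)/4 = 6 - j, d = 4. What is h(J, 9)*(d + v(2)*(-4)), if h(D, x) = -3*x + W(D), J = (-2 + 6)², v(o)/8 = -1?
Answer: -2412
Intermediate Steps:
v(o) = -8 (v(o) = 8*(-1) = -8)
J = 16 (J = 4² = 16)
W(j) = 24 - 4*j (W(j) = 4*(6 - j) = 24 - 4*j)
h(D, x) = 24 - 4*D - 3*x (h(D, x) = -3*x + (24 - 4*D) = 24 - 4*D - 3*x)
h(J, 9)*(d + v(2)*(-4)) = (24 - 4*16 - 3*9)*(4 - 8*(-4)) = (24 - 64 - 27)*(4 + 32) = -67*36 = -2412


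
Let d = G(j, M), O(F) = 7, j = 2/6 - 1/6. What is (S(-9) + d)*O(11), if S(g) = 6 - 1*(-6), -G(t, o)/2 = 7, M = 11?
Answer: -14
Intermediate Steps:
j = ⅙ (j = 2*(⅙) - 1*⅙ = ⅓ - ⅙ = ⅙ ≈ 0.16667)
G(t, o) = -14 (G(t, o) = -2*7 = -14)
S(g) = 12 (S(g) = 6 + 6 = 12)
d = -14
(S(-9) + d)*O(11) = (12 - 14)*7 = -2*7 = -14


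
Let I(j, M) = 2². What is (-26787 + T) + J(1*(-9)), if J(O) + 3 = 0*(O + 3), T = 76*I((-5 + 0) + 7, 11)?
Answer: -26486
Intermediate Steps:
I(j, M) = 4
T = 304 (T = 76*4 = 304)
J(O) = -3 (J(O) = -3 + 0*(O + 3) = -3 + 0*(3 + O) = -3 + 0 = -3)
(-26787 + T) + J(1*(-9)) = (-26787 + 304) - 3 = -26483 - 3 = -26486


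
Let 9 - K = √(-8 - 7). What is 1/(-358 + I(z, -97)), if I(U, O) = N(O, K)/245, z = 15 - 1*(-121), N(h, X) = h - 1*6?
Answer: -245/87813 ≈ -0.0027900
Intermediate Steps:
K = 9 - I*√15 (K = 9 - √(-8 - 7) = 9 - √(-15) = 9 - I*√15 ≈ 9.0 - 3.873*I)
N(h, X) = -6 + h (N(h, X) = h - 6 = -6 + h)
z = 136 (z = 15 + 121 = 136)
I(U, O) = -6/245 + O/245 (I(U, O) = (-6 + O)/245 = (-6 + O)*(1/245) = -6/245 + O/245)
1/(-358 + I(z, -97)) = 1/(-358 + (-6/245 + (1/245)*(-97))) = 1/(-358 + (-6/245 - 97/245)) = 1/(-358 - 103/245) = 1/(-87813/245) = -245/87813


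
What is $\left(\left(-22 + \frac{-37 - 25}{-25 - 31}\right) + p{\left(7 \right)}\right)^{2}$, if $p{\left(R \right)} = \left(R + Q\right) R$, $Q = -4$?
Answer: $\frac{9}{784} \approx 0.01148$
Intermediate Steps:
$p{\left(R \right)} = R \left(-4 + R\right)$ ($p{\left(R \right)} = \left(R - 4\right) R = \left(-4 + R\right) R = R \left(-4 + R\right)$)
$\left(\left(-22 + \frac{-37 - 25}{-25 - 31}\right) + p{\left(7 \right)}\right)^{2} = \left(\left(-22 + \frac{-37 - 25}{-25 - 31}\right) + 7 \left(-4 + 7\right)\right)^{2} = \left(\left(-22 - \frac{62}{-56}\right) + 7 \cdot 3\right)^{2} = \left(\left(-22 - - \frac{31}{28}\right) + 21\right)^{2} = \left(\left(-22 + \frac{31}{28}\right) + 21\right)^{2} = \left(- \frac{585}{28} + 21\right)^{2} = \left(\frac{3}{28}\right)^{2} = \frac{9}{784}$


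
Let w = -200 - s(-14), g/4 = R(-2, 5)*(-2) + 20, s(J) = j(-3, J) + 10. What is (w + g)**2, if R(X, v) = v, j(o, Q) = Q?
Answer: 24336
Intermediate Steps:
s(J) = 10 + J (s(J) = J + 10 = 10 + J)
g = 40 (g = 4*(5*(-2) + 20) = 4*(-10 + 20) = 4*10 = 40)
w = -196 (w = -200 - (10 - 14) = -200 - 1*(-4) = -200 + 4 = -196)
(w + g)**2 = (-196 + 40)**2 = (-156)**2 = 24336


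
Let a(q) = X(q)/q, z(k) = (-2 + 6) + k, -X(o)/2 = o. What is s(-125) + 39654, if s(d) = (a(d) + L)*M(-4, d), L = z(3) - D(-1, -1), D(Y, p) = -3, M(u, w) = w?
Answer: 38654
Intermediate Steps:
X(o) = -2*o
z(k) = 4 + k
L = 10 (L = (4 + 3) - 1*(-3) = 7 + 3 = 10)
a(q) = -2 (a(q) = (-2*q)/q = -2)
s(d) = 8*d (s(d) = (-2 + 10)*d = 8*d)
s(-125) + 39654 = 8*(-125) + 39654 = -1000 + 39654 = 38654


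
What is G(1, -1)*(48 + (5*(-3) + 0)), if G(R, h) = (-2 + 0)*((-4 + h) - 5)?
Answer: 660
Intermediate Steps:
G(R, h) = 18 - 2*h (G(R, h) = -2*(-9 + h) = 18 - 2*h)
G(1, -1)*(48 + (5*(-3) + 0)) = (18 - 2*(-1))*(48 + (5*(-3) + 0)) = (18 + 2)*(48 + (-15 + 0)) = 20*(48 - 15) = 20*33 = 660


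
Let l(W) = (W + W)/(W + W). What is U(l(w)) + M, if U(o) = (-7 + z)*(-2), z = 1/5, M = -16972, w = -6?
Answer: -84792/5 ≈ -16958.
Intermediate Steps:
z = ⅕ ≈ 0.20000
l(W) = 1 (l(W) = (2*W)/((2*W)) = (2*W)*(1/(2*W)) = 1)
U(o) = 68/5 (U(o) = (-7 + ⅕)*(-2) = -34/5*(-2) = 68/5)
U(l(w)) + M = 68/5 - 16972 = -84792/5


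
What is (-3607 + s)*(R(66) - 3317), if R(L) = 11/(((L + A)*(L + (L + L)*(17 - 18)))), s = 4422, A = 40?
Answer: -1719334595/636 ≈ -2.7034e+6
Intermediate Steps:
R(L) = -11/(L*(40 + L)) (R(L) = 11/(((L + 40)*(L + (L + L)*(17 - 18)))) = 11/(((40 + L)*(L + (2*L)*(-1)))) = 11/(((40 + L)*(L - 2*L))) = 11/(((40 + L)*(-L))) = 11/((-L*(40 + L))) = 11*(-1/(L*(40 + L))) = -11/(L*(40 + L)))
(-3607 + s)*(R(66) - 3317) = (-3607 + 4422)*(-11/(66*(40 + 66)) - 3317) = 815*(-11*1/66/106 - 3317) = 815*(-11*1/66*1/106 - 3317) = 815*(-1/636 - 3317) = 815*(-2109613/636) = -1719334595/636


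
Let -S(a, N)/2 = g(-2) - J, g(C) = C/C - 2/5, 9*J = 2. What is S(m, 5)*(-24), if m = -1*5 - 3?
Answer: 272/15 ≈ 18.133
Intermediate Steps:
J = 2/9 (J = (⅑)*2 = 2/9 ≈ 0.22222)
g(C) = ⅗ (g(C) = 1 - 2*⅕ = 1 - ⅖ = ⅗)
m = -8 (m = -5 - 3 = -8)
S(a, N) = -34/45 (S(a, N) = -2*(⅗ - 1*2/9) = -2*(⅗ - 2/9) = -2*17/45 = -34/45)
S(m, 5)*(-24) = -34/45*(-24) = 272/15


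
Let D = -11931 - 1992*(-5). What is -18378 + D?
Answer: -20349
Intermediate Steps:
D = -1971 (D = -11931 - 1*(-9960) = -11931 + 9960 = -1971)
-18378 + D = -18378 - 1971 = -20349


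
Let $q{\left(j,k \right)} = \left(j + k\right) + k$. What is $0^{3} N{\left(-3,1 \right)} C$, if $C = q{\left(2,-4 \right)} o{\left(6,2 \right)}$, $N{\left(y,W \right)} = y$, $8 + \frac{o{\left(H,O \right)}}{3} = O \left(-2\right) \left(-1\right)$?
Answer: $0$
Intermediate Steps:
$q{\left(j,k \right)} = j + 2 k$
$o{\left(H,O \right)} = -24 + 6 O$ ($o{\left(H,O \right)} = -24 + 3 O \left(-2\right) \left(-1\right) = -24 + 3 - 2 O \left(-1\right) = -24 + 3 \cdot 2 O = -24 + 6 O$)
$C = 72$ ($C = \left(2 + 2 \left(-4\right)\right) \left(-24 + 6 \cdot 2\right) = \left(2 - 8\right) \left(-24 + 12\right) = \left(-6\right) \left(-12\right) = 72$)
$0^{3} N{\left(-3,1 \right)} C = 0^{3} \left(-3\right) 72 = 0 \left(-3\right) 72 = 0 \cdot 72 = 0$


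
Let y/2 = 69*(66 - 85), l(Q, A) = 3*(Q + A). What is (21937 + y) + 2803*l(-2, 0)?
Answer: 2497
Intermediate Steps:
l(Q, A) = 3*A + 3*Q (l(Q, A) = 3*(A + Q) = 3*A + 3*Q)
y = -2622 (y = 2*(69*(66 - 85)) = 2*(69*(-19)) = 2*(-1311) = -2622)
(21937 + y) + 2803*l(-2, 0) = (21937 - 2622) + 2803*(3*0 + 3*(-2)) = 19315 + 2803*(0 - 6) = 19315 + 2803*(-6) = 19315 - 16818 = 2497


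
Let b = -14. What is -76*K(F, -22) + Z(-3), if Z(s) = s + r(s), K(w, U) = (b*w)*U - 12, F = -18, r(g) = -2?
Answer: 422251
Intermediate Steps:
K(w, U) = -12 - 14*U*w (K(w, U) = (-14*w)*U - 12 = -14*U*w - 12 = -12 - 14*U*w)
Z(s) = -2 + s (Z(s) = s - 2 = -2 + s)
-76*K(F, -22) + Z(-3) = -76*(-12 - 14*(-22)*(-18)) + (-2 - 3) = -76*(-12 - 5544) - 5 = -76*(-5556) - 5 = 422256 - 5 = 422251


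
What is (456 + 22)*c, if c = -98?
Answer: -46844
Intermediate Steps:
(456 + 22)*c = (456 + 22)*(-98) = 478*(-98) = -46844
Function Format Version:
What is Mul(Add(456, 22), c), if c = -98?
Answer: -46844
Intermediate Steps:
Mul(Add(456, 22), c) = Mul(Add(456, 22), -98) = Mul(478, -98) = -46844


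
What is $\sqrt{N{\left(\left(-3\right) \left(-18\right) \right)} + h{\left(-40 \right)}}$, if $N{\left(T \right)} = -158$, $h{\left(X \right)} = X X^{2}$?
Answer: $17 i \sqrt{222} \approx 253.29 i$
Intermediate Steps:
$h{\left(X \right)} = X^{3}$
$\sqrt{N{\left(\left(-3\right) \left(-18\right) \right)} + h{\left(-40 \right)}} = \sqrt{-158 + \left(-40\right)^{3}} = \sqrt{-158 - 64000} = \sqrt{-64158} = 17 i \sqrt{222}$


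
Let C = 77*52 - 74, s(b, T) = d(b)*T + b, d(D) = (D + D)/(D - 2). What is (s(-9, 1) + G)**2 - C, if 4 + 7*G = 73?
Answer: -23264106/5929 ≈ -3923.8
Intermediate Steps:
d(D) = 2*D/(-2 + D) (d(D) = (2*D)/(-2 + D) = 2*D/(-2 + D))
G = 69/7 (G = -4/7 + (1/7)*73 = -4/7 + 73/7 = 69/7 ≈ 9.8571)
s(b, T) = b + 2*T*b/(-2 + b) (s(b, T) = (2*b/(-2 + b))*T + b = 2*T*b/(-2 + b) + b = b + 2*T*b/(-2 + b))
C = 3930 (C = 4004 - 74 = 3930)
(s(-9, 1) + G)**2 - C = (-9*(-2 - 9 + 2*1)/(-2 - 9) + 69/7)**2 - 1*3930 = (-9*(-2 - 9 + 2)/(-11) + 69/7)**2 - 3930 = (-9*(-1/11)*(-9) + 69/7)**2 - 3930 = (-81/11 + 69/7)**2 - 3930 = (192/77)**2 - 3930 = 36864/5929 - 3930 = -23264106/5929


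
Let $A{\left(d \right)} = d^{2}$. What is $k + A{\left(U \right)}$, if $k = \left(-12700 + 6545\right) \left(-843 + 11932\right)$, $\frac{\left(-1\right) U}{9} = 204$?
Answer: $-64881899$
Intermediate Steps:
$U = -1836$ ($U = \left(-9\right) 204 = -1836$)
$k = -68252795$ ($k = \left(-6155\right) 11089 = -68252795$)
$k + A{\left(U \right)} = -68252795 + \left(-1836\right)^{2} = -68252795 + 3370896 = -64881899$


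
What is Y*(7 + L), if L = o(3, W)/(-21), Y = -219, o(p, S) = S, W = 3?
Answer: -10512/7 ≈ -1501.7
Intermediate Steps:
L = -⅐ (L = 3/(-21) = 3*(-1/21) = -⅐ ≈ -0.14286)
Y*(7 + L) = -219*(7 - ⅐) = -219*48/7 = -10512/7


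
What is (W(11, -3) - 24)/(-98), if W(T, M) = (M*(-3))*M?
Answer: 51/98 ≈ 0.52041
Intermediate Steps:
W(T, M) = -3*M² (W(T, M) = (-3*M)*M = -3*M²)
(W(11, -3) - 24)/(-98) = (-3*(-3)² - 24)/(-98) = (-3*9 - 24)*(-1/98) = (-27 - 24)*(-1/98) = -51*(-1/98) = 51/98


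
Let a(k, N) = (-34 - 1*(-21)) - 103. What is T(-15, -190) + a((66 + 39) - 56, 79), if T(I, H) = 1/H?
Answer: -22041/190 ≈ -116.01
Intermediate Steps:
a(k, N) = -116 (a(k, N) = (-34 + 21) - 103 = -13 - 103 = -116)
T(-15, -190) + a((66 + 39) - 56, 79) = 1/(-190) - 116 = -1/190 - 116 = -22041/190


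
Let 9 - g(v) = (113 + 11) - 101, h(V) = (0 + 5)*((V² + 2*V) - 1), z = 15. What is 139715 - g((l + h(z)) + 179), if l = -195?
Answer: 139729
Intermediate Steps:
h(V) = -5 + 5*V² + 10*V (h(V) = 5*(-1 + V² + 2*V) = -5 + 5*V² + 10*V)
g(v) = -14 (g(v) = 9 - ((113 + 11) - 101) = 9 - (124 - 101) = 9 - 1*23 = 9 - 23 = -14)
139715 - g((l + h(z)) + 179) = 139715 - 1*(-14) = 139715 + 14 = 139729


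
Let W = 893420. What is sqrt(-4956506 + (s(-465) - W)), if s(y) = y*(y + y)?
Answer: 2*I*sqrt(1354369) ≈ 2327.5*I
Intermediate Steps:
s(y) = 2*y**2 (s(y) = y*(2*y) = 2*y**2)
sqrt(-4956506 + (s(-465) - W)) = sqrt(-4956506 + (2*(-465)**2 - 1*893420)) = sqrt(-4956506 + (2*216225 - 893420)) = sqrt(-4956506 + (432450 - 893420)) = sqrt(-4956506 - 460970) = sqrt(-5417476) = 2*I*sqrt(1354369)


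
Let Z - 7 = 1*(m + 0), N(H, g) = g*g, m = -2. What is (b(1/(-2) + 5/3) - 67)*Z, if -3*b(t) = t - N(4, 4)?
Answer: -5585/18 ≈ -310.28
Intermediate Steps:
N(H, g) = g²
b(t) = 16/3 - t/3 (b(t) = -(t - 1*4²)/3 = -(t - 1*16)/3 = -(t - 16)/3 = -(-16 + t)/3 = 16/3 - t/3)
Z = 5 (Z = 7 + 1*(-2 + 0) = 7 + 1*(-2) = 7 - 2 = 5)
(b(1/(-2) + 5/3) - 67)*Z = ((16/3 - (1/(-2) + 5/3)/3) - 67)*5 = ((16/3 - (1*(-½) + 5*(⅓))/3) - 67)*5 = ((16/3 - (-½ + 5/3)/3) - 67)*5 = ((16/3 - ⅓*7/6) - 67)*5 = ((16/3 - 7/18) - 67)*5 = (89/18 - 67)*5 = -1117/18*5 = -5585/18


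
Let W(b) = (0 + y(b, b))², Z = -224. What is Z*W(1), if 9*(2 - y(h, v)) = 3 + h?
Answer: -43904/81 ≈ -542.02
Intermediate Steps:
y(h, v) = 5/3 - h/9 (y(h, v) = 2 - (3 + h)/9 = 2 + (-⅓ - h/9) = 5/3 - h/9)
W(b) = (5/3 - b/9)² (W(b) = (0 + (5/3 - b/9))² = (5/3 - b/9)²)
Z*W(1) = -224*(-15 + 1)²/81 = -224*(-14)²/81 = -224*196/81 = -43904/81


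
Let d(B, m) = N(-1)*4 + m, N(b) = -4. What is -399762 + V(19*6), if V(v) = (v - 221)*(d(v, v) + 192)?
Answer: -430792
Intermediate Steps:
d(B, m) = -16 + m (d(B, m) = -4*4 + m = -16 + m)
V(v) = (-221 + v)*(176 + v) (V(v) = (v - 221)*((-16 + v) + 192) = (-221 + v)*(176 + v))
-399762 + V(19*6) = -399762 + (-38896 + (19*6)² - 855*6) = -399762 + (-38896 + 114² - 45*114) = -399762 + (-38896 + 12996 - 5130) = -399762 - 31030 = -430792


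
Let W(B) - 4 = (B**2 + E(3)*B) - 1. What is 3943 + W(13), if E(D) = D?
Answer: 4154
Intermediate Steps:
W(B) = 3 + B**2 + 3*B (W(B) = 4 + ((B**2 + 3*B) - 1) = 4 + (-1 + B**2 + 3*B) = 3 + B**2 + 3*B)
3943 + W(13) = 3943 + (3 + 13**2 + 3*13) = 3943 + (3 + 169 + 39) = 3943 + 211 = 4154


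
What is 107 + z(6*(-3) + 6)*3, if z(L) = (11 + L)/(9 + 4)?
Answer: 1388/13 ≈ 106.77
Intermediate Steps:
z(L) = 11/13 + L/13 (z(L) = (11 + L)/13 = (11 + L)*(1/13) = 11/13 + L/13)
107 + z(6*(-3) + 6)*3 = 107 + (11/13 + (6*(-3) + 6)/13)*3 = 107 + (11/13 + (-18 + 6)/13)*3 = 107 + (11/13 + (1/13)*(-12))*3 = 107 + (11/13 - 12/13)*3 = 107 - 1/13*3 = 107 - 3/13 = 1388/13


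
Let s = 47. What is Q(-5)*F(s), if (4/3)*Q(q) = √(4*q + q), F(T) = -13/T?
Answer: -195*I/188 ≈ -1.0372*I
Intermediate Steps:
Q(q) = 3*√5*√q/4 (Q(q) = 3*√(4*q + q)/4 = 3*√(5*q)/4 = 3*(√5*√q)/4 = 3*√5*√q/4)
Q(-5)*F(s) = (3*√5*√(-5)/4)*(-13/47) = (3*√5*(I*√5)/4)*(-13*1/47) = (15*I/4)*(-13/47) = -195*I/188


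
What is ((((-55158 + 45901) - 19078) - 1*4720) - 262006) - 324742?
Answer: -619803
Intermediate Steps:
((((-55158 + 45901) - 19078) - 1*4720) - 262006) - 324742 = (((-9257 - 19078) - 4720) - 262006) - 324742 = ((-28335 - 4720) - 262006) - 324742 = (-33055 - 262006) - 324742 = -295061 - 324742 = -619803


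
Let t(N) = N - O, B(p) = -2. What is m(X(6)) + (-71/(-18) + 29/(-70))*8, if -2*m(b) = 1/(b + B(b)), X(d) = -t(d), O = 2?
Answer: 35689/1260 ≈ 28.325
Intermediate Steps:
t(N) = -2 + N (t(N) = N - 1*2 = N - 2 = -2 + N)
X(d) = 2 - d (X(d) = -(-2 + d) = 2 - d)
m(b) = -1/(2*(-2 + b)) (m(b) = -1/(2*(b - 2)) = -1/(2*(-2 + b)))
m(X(6)) + (-71/(-18) + 29/(-70))*8 = -1/(-4 + 2*(2 - 1*6)) + (-71/(-18) + 29/(-70))*8 = -1/(-4 + 2*(2 - 6)) + (-71*(-1/18) + 29*(-1/70))*8 = -1/(-4 + 2*(-4)) + (71/18 - 29/70)*8 = -1/(-4 - 8) + (1112/315)*8 = -1/(-12) + 8896/315 = -1*(-1/12) + 8896/315 = 1/12 + 8896/315 = 35689/1260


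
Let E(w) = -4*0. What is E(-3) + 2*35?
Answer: 70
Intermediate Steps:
E(w) = 0
E(-3) + 2*35 = 0 + 2*35 = 0 + 70 = 70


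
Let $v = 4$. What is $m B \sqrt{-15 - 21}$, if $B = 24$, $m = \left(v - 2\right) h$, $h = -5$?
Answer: $- 1440 i \approx - 1440.0 i$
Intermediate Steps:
$m = -10$ ($m = \left(4 - 2\right) \left(-5\right) = 2 \left(-5\right) = -10$)
$m B \sqrt{-15 - 21} = \left(-10\right) 24 \sqrt{-15 - 21} = - 240 \sqrt{-36} = - 240 \cdot 6 i = - 1440 i$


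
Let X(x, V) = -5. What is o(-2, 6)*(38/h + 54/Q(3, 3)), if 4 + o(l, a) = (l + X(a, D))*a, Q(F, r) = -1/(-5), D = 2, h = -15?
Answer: -184552/15 ≈ -12303.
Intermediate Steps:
Q(F, r) = 1/5 (Q(F, r) = -1*(-1/5) = 1/5)
o(l, a) = -4 + a*(-5 + l) (o(l, a) = -4 + (l - 5)*a = -4 + (-5 + l)*a = -4 + a*(-5 + l))
o(-2, 6)*(38/h + 54/Q(3, 3)) = (-4 - 5*6 + 6*(-2))*(38/(-15) + 54/(1/5)) = (-4 - 30 - 12)*(38*(-1/15) + 54*5) = -46*(-38/15 + 270) = -46*4012/15 = -184552/15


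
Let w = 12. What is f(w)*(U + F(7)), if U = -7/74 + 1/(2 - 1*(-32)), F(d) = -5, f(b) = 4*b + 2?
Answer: -159300/629 ≈ -253.26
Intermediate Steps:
f(b) = 2 + 4*b
U = -41/629 (U = -7*1/74 + 1/(2 + 32) = -7/74 + 1/34 = -41/629 ≈ -0.065183)
f(w)*(U + F(7)) = (2 + 4*12)*(-41/629 - 5) = (2 + 48)*(-3186/629) = 50*(-3186/629) = -159300/629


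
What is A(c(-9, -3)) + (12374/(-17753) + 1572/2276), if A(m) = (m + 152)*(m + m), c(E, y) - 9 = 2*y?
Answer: 9394291133/10101457 ≈ 929.99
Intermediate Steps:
c(E, y) = 9 + 2*y
A(m) = 2*m*(152 + m) (A(m) = (152 + m)*(2*m) = 2*m*(152 + m))
A(c(-9, -3)) + (12374/(-17753) + 1572/2276) = 2*(9 + 2*(-3))*(152 + (9 + 2*(-3))) + (12374/(-17753) + 1572/2276) = 2*(9 - 6)*(152 + (9 - 6)) + (12374*(-1/17753) + 1572*(1/2276)) = 2*3*(152 + 3) + (-12374/17753 + 393/569) = 2*3*155 - 63877/10101457 = 930 - 63877/10101457 = 9394291133/10101457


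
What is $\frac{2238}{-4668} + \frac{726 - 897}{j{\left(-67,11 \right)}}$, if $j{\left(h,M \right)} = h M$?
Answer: $- \frac{141863}{573386} \approx -0.24741$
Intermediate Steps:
$j{\left(h,M \right)} = M h$
$\frac{2238}{-4668} + \frac{726 - 897}{j{\left(-67,11 \right)}} = \frac{2238}{-4668} + \frac{726 - 897}{11 \left(-67\right)} = 2238 \left(- \frac{1}{4668}\right) + \frac{726 - 897}{-737} = - \frac{373}{778} - - \frac{171}{737} = - \frac{373}{778} + \frac{171}{737} = - \frac{141863}{573386}$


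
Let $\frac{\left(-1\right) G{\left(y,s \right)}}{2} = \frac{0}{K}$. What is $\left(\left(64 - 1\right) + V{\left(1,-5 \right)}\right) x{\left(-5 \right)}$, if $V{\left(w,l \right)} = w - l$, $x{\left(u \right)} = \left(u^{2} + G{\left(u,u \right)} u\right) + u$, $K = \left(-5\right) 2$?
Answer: $1380$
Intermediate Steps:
$K = -10$
$G{\left(y,s \right)} = 0$ ($G{\left(y,s \right)} = - 2 \frac{0}{-10} = - 2 \cdot 0 \left(- \frac{1}{10}\right) = \left(-2\right) 0 = 0$)
$x{\left(u \right)} = u + u^{2}$ ($x{\left(u \right)} = \left(u^{2} + 0 u\right) + u = \left(u^{2} + 0\right) + u = u^{2} + u = u + u^{2}$)
$\left(\left(64 - 1\right) + V{\left(1,-5 \right)}\right) x{\left(-5 \right)} = \left(\left(64 - 1\right) + \left(1 - -5\right)\right) \left(- 5 \left(1 - 5\right)\right) = \left(\left(64 - 1\right) + \left(1 + 5\right)\right) \left(\left(-5\right) \left(-4\right)\right) = \left(63 + 6\right) 20 = 69 \cdot 20 = 1380$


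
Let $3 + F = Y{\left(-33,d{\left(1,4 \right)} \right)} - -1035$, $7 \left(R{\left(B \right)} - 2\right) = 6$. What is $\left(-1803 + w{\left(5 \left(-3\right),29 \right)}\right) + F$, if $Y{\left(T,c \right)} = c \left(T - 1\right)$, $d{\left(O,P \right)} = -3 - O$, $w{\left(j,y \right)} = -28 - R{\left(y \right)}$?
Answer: $- \frac{4661}{7} \approx -665.86$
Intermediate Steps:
$R{\left(B \right)} = \frac{20}{7}$ ($R{\left(B \right)} = 2 + \frac{1}{7} \cdot 6 = 2 + \frac{6}{7} = \frac{20}{7}$)
$w{\left(j,y \right)} = - \frac{216}{7}$ ($w{\left(j,y \right)} = -28 - \frac{20}{7} = - \frac{216}{7}$)
$Y{\left(T,c \right)} = c \left(-1 + T\right)$
$F = 1168$ ($F = -3 + \left(\left(-3 - 1\right) \left(-1 - 33\right) - -1035\right) = -3 + \left(\left(-3 - 1\right) \left(-34\right) + 1035\right) = -3 + \left(\left(-4\right) \left(-34\right) + 1035\right) = -3 + \left(136 + 1035\right) = -3 + 1171 = 1168$)
$\left(-1803 + w{\left(5 \left(-3\right),29 \right)}\right) + F = \left(-1803 - \frac{216}{7}\right) + 1168 = - \frac{12837}{7} + 1168 = - \frac{4661}{7}$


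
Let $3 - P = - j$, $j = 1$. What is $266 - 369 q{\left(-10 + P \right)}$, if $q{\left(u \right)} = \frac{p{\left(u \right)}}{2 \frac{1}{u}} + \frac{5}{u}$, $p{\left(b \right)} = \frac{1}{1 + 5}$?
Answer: $758$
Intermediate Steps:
$p{\left(b \right)} = \frac{1}{6}$
$P = 4$ ($P = 3 - \left(-1\right) 1 = 3 - -1 = 3 + 1 = 4$)
$q{\left(u \right)} = \frac{5}{u} + \frac{u}{12}$ ($q{\left(u \right)} = \frac{1}{6 \frac{2}{u}} + \frac{5}{u} = \frac{\frac{1}{2} u}{6} + \frac{5}{u} = \frac{u}{12} + \frac{5}{u} = \frac{5}{u} + \frac{u}{12}$)
$266 - 369 q{\left(-10 + P \right)} = 266 - 369 \left(\frac{5}{-10 + 4} + \frac{-10 + 4}{12}\right) = 266 - 369 \left(\frac{5}{-6} + \frac{1}{12} \left(-6\right)\right) = 266 - 369 \left(5 \left(- \frac{1}{6}\right) - \frac{1}{2}\right) = 266 - 369 \left(- \frac{5}{6} - \frac{1}{2}\right) = 266 - -492 = 266 + 492 = 758$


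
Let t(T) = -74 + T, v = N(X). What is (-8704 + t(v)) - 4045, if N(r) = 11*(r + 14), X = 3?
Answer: -12636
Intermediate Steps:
N(r) = 154 + 11*r (N(r) = 11*(14 + r) = 154 + 11*r)
v = 187 (v = 154 + 11*3 = 154 + 33 = 187)
(-8704 + t(v)) - 4045 = (-8704 + (-74 + 187)) - 4045 = (-8704 + 113) - 4045 = -8591 - 4045 = -12636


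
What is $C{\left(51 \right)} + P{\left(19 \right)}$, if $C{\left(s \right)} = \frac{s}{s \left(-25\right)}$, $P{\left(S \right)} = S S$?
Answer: $\frac{9024}{25} \approx 360.96$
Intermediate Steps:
$P{\left(S \right)} = S^{2}$
$C{\left(s \right)} = - \frac{1}{25}$ ($C{\left(s \right)} = \frac{s}{\left(-25\right) s} = s \left(- \frac{1}{25 s}\right) = - \frac{1}{25}$)
$C{\left(51 \right)} + P{\left(19 \right)} = - \frac{1}{25} + 19^{2} = - \frac{1}{25} + 361 = \frac{9024}{25}$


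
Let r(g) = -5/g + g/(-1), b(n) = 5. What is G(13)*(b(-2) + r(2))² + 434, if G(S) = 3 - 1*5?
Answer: 867/2 ≈ 433.50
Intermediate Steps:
G(S) = -2 (G(S) = 3 - 5 = -2)
r(g) = -g - 5/g (r(g) = -5/g + g*(-1) = -5/g - g = -g - 5/g)
G(13)*(b(-2) + r(2))² + 434 = -2*(5 + (-1*2 - 5/2))² + 434 = -2*(5 + (-2 - 5*½))² + 434 = -2*(5 + (-2 - 5/2))² + 434 = -2*(5 - 9/2)² + 434 = -2*(½)² + 434 = -2*¼ + 434 = -½ + 434 = 867/2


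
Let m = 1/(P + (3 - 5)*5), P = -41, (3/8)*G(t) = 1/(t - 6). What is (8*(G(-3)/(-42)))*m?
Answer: -32/28917 ≈ -0.0011066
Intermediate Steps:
G(t) = 8/(3*(-6 + t)) (G(t) = 8/(3*(t - 6)) = 8/(3*(-6 + t)))
m = -1/51 (m = 1/(-41 + (3 - 5)*5) = 1/(-41 - 2*5) = 1/(-41 - 10) = 1/(-51) = -1/51 ≈ -0.019608)
(8*(G(-3)/(-42)))*m = (8*((8/(3*(-6 - 3)))/(-42)))*(-1/51) = (8*(((8/3)/(-9))*(-1/42)))*(-1/51) = (8*(((8/3)*(-⅑))*(-1/42)))*(-1/51) = (8*(-8/27*(-1/42)))*(-1/51) = (8*(4/567))*(-1/51) = (32/567)*(-1/51) = -32/28917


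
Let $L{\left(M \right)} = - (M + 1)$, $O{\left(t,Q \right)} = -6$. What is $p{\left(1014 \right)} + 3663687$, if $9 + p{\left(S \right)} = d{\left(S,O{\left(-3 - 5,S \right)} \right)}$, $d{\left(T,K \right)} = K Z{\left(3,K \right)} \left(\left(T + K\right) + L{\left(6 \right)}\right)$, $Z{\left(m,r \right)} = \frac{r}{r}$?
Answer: $3657672$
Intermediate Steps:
$L{\left(M \right)} = -1 - M$ ($L{\left(M \right)} = - (1 + M) = -1 - M$)
$Z{\left(m,r \right)} = 1$
$d{\left(T,K \right)} = K \left(-7 + K + T\right)$ ($d{\left(T,K \right)} = K 1 \left(\left(T + K\right) - 7\right) = K \left(\left(K + T\right) - 7\right) = K \left(-7 + K + T\right)$)
$p{\left(S \right)} = 69 - 6 S$ ($p{\left(S \right)} = -9 - 6 \left(-7 - 6 + S\right) = -9 - 6 \left(-13 + S\right) = -9 - \left(-78 + 6 S\right) = 69 - 6 S$)
$p{\left(1014 \right)} + 3663687 = \left(69 - 6084\right) + 3663687 = -6015 + 3663687 = 3657672$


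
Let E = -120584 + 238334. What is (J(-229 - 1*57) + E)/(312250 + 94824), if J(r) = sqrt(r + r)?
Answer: 58875/203537 + I*sqrt(143)/203537 ≈ 0.28926 + 5.8752e-5*I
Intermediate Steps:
J(r) = sqrt(2)*sqrt(r) (J(r) = sqrt(2*r) = sqrt(2)*sqrt(r))
E = 117750
(J(-229 - 1*57) + E)/(312250 + 94824) = (sqrt(2)*sqrt(-229 - 1*57) + 117750)/(312250 + 94824) = (sqrt(2)*sqrt(-229 - 57) + 117750)/407074 = (sqrt(2)*sqrt(-286) + 117750)*(1/407074) = (sqrt(2)*(I*sqrt(286)) + 117750)*(1/407074) = (2*I*sqrt(143) + 117750)*(1/407074) = (117750 + 2*I*sqrt(143))*(1/407074) = 58875/203537 + I*sqrt(143)/203537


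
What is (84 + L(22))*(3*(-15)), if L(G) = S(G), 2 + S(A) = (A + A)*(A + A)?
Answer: -90810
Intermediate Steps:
S(A) = -2 + 4*A² (S(A) = -2 + (A + A)*(A + A) = -2 + (2*A)*(2*A) = -2 + 4*A²)
L(G) = -2 + 4*G²
(84 + L(22))*(3*(-15)) = (84 + (-2 + 4*22²))*(3*(-15)) = (84 + (-2 + 4*484))*(-45) = (84 + (-2 + 1936))*(-45) = (84 + 1934)*(-45) = 2018*(-45) = -90810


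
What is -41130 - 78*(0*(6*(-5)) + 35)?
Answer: -43860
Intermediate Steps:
-41130 - 78*(0*(6*(-5)) + 35) = -41130 - 78*(0*(-30) + 35) = -41130 - 78*(0 + 35) = -41130 - 78*35 = -41130 - 1*2730 = -41130 - 2730 = -43860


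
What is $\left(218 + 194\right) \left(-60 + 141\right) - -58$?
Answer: $33430$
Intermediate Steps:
$\left(218 + 194\right) \left(-60 + 141\right) - -58 = 412 \cdot 81 + 58 = 33372 + 58 = 33430$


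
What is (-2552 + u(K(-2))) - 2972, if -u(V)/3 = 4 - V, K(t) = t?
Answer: -5542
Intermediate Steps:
u(V) = -12 + 3*V (u(V) = -3*(4 - V) = -12 + 3*V)
(-2552 + u(K(-2))) - 2972 = (-2552 + (-12 + 3*(-2))) - 2972 = (-2552 + (-12 - 6)) - 2972 = (-2552 - 18) - 2972 = -2570 - 2972 = -5542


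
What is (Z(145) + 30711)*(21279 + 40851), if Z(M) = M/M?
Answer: 1908136560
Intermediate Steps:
Z(M) = 1
(Z(145) + 30711)*(21279 + 40851) = (1 + 30711)*(21279 + 40851) = 30712*62130 = 1908136560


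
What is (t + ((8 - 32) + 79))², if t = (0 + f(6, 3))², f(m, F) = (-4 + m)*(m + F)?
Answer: 143641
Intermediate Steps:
f(m, F) = (-4 + m)*(F + m)
t = 324 (t = (0 + (6² - 4*3 - 4*6 + 3*6))² = (0 + (36 - 12 - 24 + 18))² = (0 + 18)² = 18² = 324)
(t + ((8 - 32) + 79))² = (324 + ((8 - 32) + 79))² = (324 + (-24 + 79))² = (324 + 55)² = 379² = 143641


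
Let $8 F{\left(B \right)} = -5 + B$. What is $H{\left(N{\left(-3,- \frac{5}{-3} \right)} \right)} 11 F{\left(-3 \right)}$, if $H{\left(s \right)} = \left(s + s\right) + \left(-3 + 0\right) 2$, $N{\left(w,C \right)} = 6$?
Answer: $-66$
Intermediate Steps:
$F{\left(B \right)} = - \frac{5}{8} + \frac{B}{8}$ ($F{\left(B \right)} = \frac{-5 + B}{8} = - \frac{5}{8} + \frac{B}{8}$)
$H{\left(s \right)} = -6 + 2 s$ ($H{\left(s \right)} = 2 s - 6 = -6 + 2 s$)
$H{\left(N{\left(-3,- \frac{5}{-3} \right)} \right)} 11 F{\left(-3 \right)} = \left(-6 + 2 \cdot 6\right) 11 \left(- \frac{5}{8} + \frac{1}{8} \left(-3\right)\right) = \left(-6 + 12\right) 11 \left(- \frac{5}{8} - \frac{3}{8}\right) = 6 \cdot 11 \left(-1\right) = 66 \left(-1\right) = -66$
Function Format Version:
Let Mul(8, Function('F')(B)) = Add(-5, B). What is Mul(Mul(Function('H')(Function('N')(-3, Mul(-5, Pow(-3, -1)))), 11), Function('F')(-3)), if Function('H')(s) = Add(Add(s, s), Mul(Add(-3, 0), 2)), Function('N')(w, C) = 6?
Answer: -66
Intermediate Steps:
Function('F')(B) = Add(Rational(-5, 8), Mul(Rational(1, 8), B)) (Function('F')(B) = Mul(Rational(1, 8), Add(-5, B)) = Add(Rational(-5, 8), Mul(Rational(1, 8), B)))
Function('H')(s) = Add(-6, Mul(2, s)) (Function('H')(s) = Add(Mul(2, s), Mul(-3, 2)) = Add(Mul(2, s), -6) = Add(-6, Mul(2, s)))
Mul(Mul(Function('H')(Function('N')(-3, Mul(-5, Pow(-3, -1)))), 11), Function('F')(-3)) = Mul(Mul(Add(-6, Mul(2, 6)), 11), Add(Rational(-5, 8), Mul(Rational(1, 8), -3))) = Mul(Mul(Add(-6, 12), 11), Add(Rational(-5, 8), Rational(-3, 8))) = Mul(Mul(6, 11), -1) = Mul(66, -1) = -66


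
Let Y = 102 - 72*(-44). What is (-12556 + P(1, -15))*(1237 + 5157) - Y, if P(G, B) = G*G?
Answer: -80279940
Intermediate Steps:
P(G, B) = G²
Y = 3270 (Y = 102 + 3168 = 3270)
(-12556 + P(1, -15))*(1237 + 5157) - Y = (-12556 + 1²)*(1237 + 5157) - 1*3270 = (-12556 + 1)*6394 - 3270 = -12555*6394 - 3270 = -80276670 - 3270 = -80279940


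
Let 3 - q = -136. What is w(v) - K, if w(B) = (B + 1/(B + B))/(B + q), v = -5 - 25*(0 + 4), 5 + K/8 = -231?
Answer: 13458269/7140 ≈ 1884.9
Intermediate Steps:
q = 139 (q = 3 - 1*(-136) = 3 + 136 = 139)
K = -1888 (K = -40 + 8*(-231) = -40 - 1848 = -1888)
v = -105 (v = -5 - 25*4 = -5 - 5*20 = -5 - 100 = -105)
w(B) = (B + 1/(2*B))/(139 + B) (w(B) = (B + 1/(B + B))/(B + 139) = (B + 1/(2*B))/(139 + B))
w(v) - K = (½ + (-105)²)/((-105)*(139 - 105)) - 1*(-1888) = -1/105*(½ + 11025)/34 + 1888 = -1/105*1/34*22051/2 + 1888 = -22051/7140 + 1888 = 13458269/7140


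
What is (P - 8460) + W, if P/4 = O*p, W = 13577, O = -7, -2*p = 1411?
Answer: 24871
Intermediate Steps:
p = -1411/2 (p = -½*1411 = -1411/2 ≈ -705.50)
P = 19754 (P = 4*(-7*(-1411/2)) = 4*(9877/2) = 19754)
(P - 8460) + W = (19754 - 8460) + 13577 = 11294 + 13577 = 24871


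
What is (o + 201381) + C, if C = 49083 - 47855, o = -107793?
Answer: 94816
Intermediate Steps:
C = 1228
(o + 201381) + C = (-107793 + 201381) + 1228 = 93588 + 1228 = 94816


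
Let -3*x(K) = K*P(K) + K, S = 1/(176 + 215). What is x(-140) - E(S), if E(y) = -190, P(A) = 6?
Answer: 1550/3 ≈ 516.67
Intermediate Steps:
S = 1/391 ≈ 0.0025575
x(K) = -7*K/3 (x(K) = -(K*6 + K)/3 = -(6*K + K)/3 = -7*K/3)
x(-140) - E(S) = -7/3*(-140) - 1*(-190) = 980/3 + 190 = 1550/3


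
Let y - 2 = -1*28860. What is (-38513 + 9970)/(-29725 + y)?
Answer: 28543/58583 ≈ 0.48722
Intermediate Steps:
y = -28858 (y = 2 - 1*28860 = 2 - 28860 = -28858)
(-38513 + 9970)/(-29725 + y) = (-38513 + 9970)/(-29725 - 28858) = -28543/(-58583) = -28543*(-1/58583) = 28543/58583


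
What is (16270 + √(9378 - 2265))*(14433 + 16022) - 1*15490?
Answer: 495487360 + 30455*√7113 ≈ 4.9806e+8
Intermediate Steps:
(16270 + √(9378 - 2265))*(14433 + 16022) - 1*15490 = (16270 + √7113)*30455 - 15490 = (495502850 + 30455*√7113) - 15490 = 495487360 + 30455*√7113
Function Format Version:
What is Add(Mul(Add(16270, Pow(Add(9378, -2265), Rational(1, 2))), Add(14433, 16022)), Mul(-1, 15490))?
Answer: Add(495487360, Mul(30455, Pow(7113, Rational(1, 2)))) ≈ 4.9806e+8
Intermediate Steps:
Add(Mul(Add(16270, Pow(Add(9378, -2265), Rational(1, 2))), Add(14433, 16022)), Mul(-1, 15490)) = Add(Mul(Add(16270, Pow(7113, Rational(1, 2))), 30455), -15490) = Add(Add(495502850, Mul(30455, Pow(7113, Rational(1, 2)))), -15490) = Add(495487360, Mul(30455, Pow(7113, Rational(1, 2))))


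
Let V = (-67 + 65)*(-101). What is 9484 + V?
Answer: 9686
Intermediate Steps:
V = 202 (V = -2*(-101) = 202)
9484 + V = 9484 + 202 = 9686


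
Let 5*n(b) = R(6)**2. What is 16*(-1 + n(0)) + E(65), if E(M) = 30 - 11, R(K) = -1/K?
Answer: 139/45 ≈ 3.0889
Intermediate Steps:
n(b) = 1/180 (n(b) = (-1/6)**2/5 = (1/5)*(1/36) = 1/180)
E(M) = 19
16*(-1 + n(0)) + E(65) = 16*(-1 + 1/180) + 19 = 16*(-179/180) + 19 = -716/45 + 19 = 139/45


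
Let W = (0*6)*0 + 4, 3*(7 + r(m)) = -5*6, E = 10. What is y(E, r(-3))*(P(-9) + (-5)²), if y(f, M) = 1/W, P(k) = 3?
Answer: 7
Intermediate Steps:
r(m) = -17 (r(m) = -7 + (-5*6)/3 = -7 + (⅓)*(-30) = -7 - 10 = -17)
W = 4 (W = 0*0 + 4 = 0 + 4 = 4)
y(f, M) = ¼ (y(f, M) = 1/4 = ¼)
y(E, r(-3))*(P(-9) + (-5)²) = (3 + (-5)²)/4 = (3 + 25)/4 = (¼)*28 = 7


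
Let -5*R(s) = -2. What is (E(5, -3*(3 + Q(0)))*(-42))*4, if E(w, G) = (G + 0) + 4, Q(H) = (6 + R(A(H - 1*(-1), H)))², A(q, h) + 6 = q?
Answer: 537096/25 ≈ 21484.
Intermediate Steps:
A(q, h) = -6 + q
R(s) = ⅖ (R(s) = -⅕*(-2) = ⅖)
Q(H) = 1024/25 (Q(H) = (6 + ⅖)² = (32/5)² = 1024/25)
E(w, G) = 4 + G (E(w, G) = G + 4 = 4 + G)
(E(5, -3*(3 + Q(0)))*(-42))*4 = ((4 - 3*(3 + 1024/25))*(-42))*4 = ((4 - 3*1099/25)*(-42))*4 = ((4 - 3297/25)*(-42))*4 = -3197/25*(-42)*4 = (134274/25)*4 = 537096/25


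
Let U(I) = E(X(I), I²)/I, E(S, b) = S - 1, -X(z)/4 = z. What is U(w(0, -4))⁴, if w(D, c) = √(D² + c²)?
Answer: 83521/256 ≈ 326.25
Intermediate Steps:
X(z) = -4*z
E(S, b) = -1 + S
U(I) = (-1 - 4*I)/I
U(w(0, -4))⁴ = (-4 - 1/(√(0² + (-4)²)))⁴ = (-4 - 1/(√(0 + 16)))⁴ = (-4 - 1/(√16))⁴ = (-4 - 1/4)⁴ = (-4 - 1*¼)⁴ = (-4 - ¼)⁴ = (-17/4)⁴ = 83521/256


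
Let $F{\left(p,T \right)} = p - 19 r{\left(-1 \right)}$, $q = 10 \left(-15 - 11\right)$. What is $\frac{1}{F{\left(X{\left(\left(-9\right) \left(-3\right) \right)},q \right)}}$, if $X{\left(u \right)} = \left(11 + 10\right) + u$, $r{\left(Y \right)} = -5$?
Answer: $\frac{1}{143} \approx 0.006993$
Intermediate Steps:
$X{\left(u \right)} = 21 + u$
$q = -260$ ($q = 10 \left(-26\right) = -260$)
$F{\left(p,T \right)} = 95 + p$ ($F{\left(p,T \right)} = p - -95 = p + 95 = 95 + p$)
$\frac{1}{F{\left(X{\left(\left(-9\right) \left(-3\right) \right)},q \right)}} = \frac{1}{95 + \left(21 - -27\right)} = \frac{1}{95 + \left(21 + 27\right)} = \frac{1}{95 + 48} = \frac{1}{143}$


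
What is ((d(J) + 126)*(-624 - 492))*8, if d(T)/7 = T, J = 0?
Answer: -1124928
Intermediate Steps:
d(T) = 7*T
((d(J) + 126)*(-624 - 492))*8 = ((7*0 + 126)*(-624 - 492))*8 = ((0 + 126)*(-1116))*8 = (126*(-1116))*8 = -140616*8 = -1124928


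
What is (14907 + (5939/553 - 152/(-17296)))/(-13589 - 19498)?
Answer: -17835451127/39558353982 ≈ -0.45086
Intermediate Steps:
(14907 + (5939/553 - 152/(-17296)))/(-13589 - 19498) = (14907 + (5939*(1/553) - 152*(-1/17296)))/(-33087) = (14907 + (5939/553 + 19/2162))*(-1/33087) = (14907 + 12850625/1195586)*(-1/33087) = (17835451127/1195586)*(-1/33087) = -17835451127/39558353982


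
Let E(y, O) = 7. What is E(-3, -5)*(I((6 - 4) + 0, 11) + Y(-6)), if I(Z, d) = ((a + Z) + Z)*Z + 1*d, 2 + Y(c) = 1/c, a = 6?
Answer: 1211/6 ≈ 201.83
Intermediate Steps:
Y(c) = -2 + 1/c
I(Z, d) = d + Z*(6 + 2*Z) (I(Z, d) = ((6 + Z) + Z)*Z + 1*d = (6 + 2*Z)*Z + d = Z*(6 + 2*Z) + d = d + Z*(6 + 2*Z))
E(-3, -5)*(I((6 - 4) + 0, 11) + Y(-6)) = 7*((11 + 2*((6 - 4) + 0)² + 6*((6 - 4) + 0)) + (-2 + 1/(-6))) = 7*((11 + 2*(2 + 0)² + 6*(2 + 0)) + (-2 - ⅙)) = 7*((11 + 2*2² + 6*2) - 13/6) = 7*((11 + 2*4 + 12) - 13/6) = 7*((11 + 8 + 12) - 13/6) = 7*(31 - 13/6) = 7*(173/6) = 1211/6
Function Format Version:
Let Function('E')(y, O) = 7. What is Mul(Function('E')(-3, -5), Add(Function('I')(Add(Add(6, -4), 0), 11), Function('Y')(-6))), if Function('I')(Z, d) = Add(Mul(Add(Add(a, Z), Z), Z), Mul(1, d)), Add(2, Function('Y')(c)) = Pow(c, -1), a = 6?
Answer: Rational(1211, 6) ≈ 201.83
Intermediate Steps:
Function('Y')(c) = Add(-2, Pow(c, -1))
Function('I')(Z, d) = Add(d, Mul(Z, Add(6, Mul(2, Z)))) (Function('I')(Z, d) = Add(Mul(Add(Add(6, Z), Z), Z), Mul(1, d)) = Add(Mul(Add(6, Mul(2, Z)), Z), d) = Add(Mul(Z, Add(6, Mul(2, Z))), d) = Add(d, Mul(Z, Add(6, Mul(2, Z)))))
Mul(Function('E')(-3, -5), Add(Function('I')(Add(Add(6, -4), 0), 11), Function('Y')(-6))) = Mul(7, Add(Add(11, Mul(2, Pow(Add(Add(6, -4), 0), 2)), Mul(6, Add(Add(6, -4), 0))), Add(-2, Pow(-6, -1)))) = Mul(7, Add(Add(11, Mul(2, Pow(Add(2, 0), 2)), Mul(6, Add(2, 0))), Add(-2, Rational(-1, 6)))) = Mul(7, Add(Add(11, Mul(2, Pow(2, 2)), Mul(6, 2)), Rational(-13, 6))) = Mul(7, Add(Add(11, Mul(2, 4), 12), Rational(-13, 6))) = Mul(7, Add(Add(11, 8, 12), Rational(-13, 6))) = Mul(7, Add(31, Rational(-13, 6))) = Mul(7, Rational(173, 6)) = Rational(1211, 6)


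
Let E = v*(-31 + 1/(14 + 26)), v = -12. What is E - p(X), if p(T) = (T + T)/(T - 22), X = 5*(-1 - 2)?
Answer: 137229/370 ≈ 370.89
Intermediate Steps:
X = -15 (X = 5*(-3) = -15)
p(T) = 2*T/(-22 + T) (p(T) = (2*T)/(-22 + T) = 2*T/(-22 + T))
E = 3717/10 (E = -12*(-31 + 1/(14 + 26)) = -12*(-31 + 1/40) = -12*(-1239/40) = 3717/10 ≈ 371.70)
E - p(X) = 3717/10 - 2*(-15)/(-22 - 15) = 3717/10 - 2*(-15)/(-37) = 3717/10 - 2*(-15)*(-1)/37 = 3717/10 - 1*30/37 = 3717/10 - 30/37 = 137229/370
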